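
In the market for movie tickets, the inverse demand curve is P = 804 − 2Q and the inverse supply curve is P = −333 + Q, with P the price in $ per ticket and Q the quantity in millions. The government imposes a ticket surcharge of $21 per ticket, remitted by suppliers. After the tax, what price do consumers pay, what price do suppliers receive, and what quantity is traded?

Rewrite in direct form: Qd = 402 − 0.5P and Qs = P + 333.
Before the tax: set 402 − 0.5P = P + 333 → P* = $46, Q* = 379.
With the tax collected from suppliers, supply shifts: Qs = (P − 21) + 333.
New equilibrium: consumers pay $60, suppliers receive $39, Q = 372. (Wedge: Pb − Ps = 21.)

Consumers pay $60; suppliers receive $39; quantity = 372.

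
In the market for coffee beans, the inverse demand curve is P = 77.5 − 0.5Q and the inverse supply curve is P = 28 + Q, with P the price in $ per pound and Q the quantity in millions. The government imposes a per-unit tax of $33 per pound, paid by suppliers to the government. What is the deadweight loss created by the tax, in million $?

Deadweight loss = $363 million.

Rewrite in direct form: Qd = 155 − 2P and Qs = P − 28.
Without the tax, 155 − 2P = P − 28 gives 3P = 183, so P* = $61 and Q* = 33.
With the tax collected from suppliers, supply shifts: Qs = (P − 33) − 28.
New equilibrium: buyers pay $72, suppliers receive $39, Q = 11. (Wedge: Pb − Ps = 33.)
Quantity falls by |ΔQ| = |33 − 11| = 22.
DWL = ½ · t · |ΔQ| = ½ · 33 · 22 = $363.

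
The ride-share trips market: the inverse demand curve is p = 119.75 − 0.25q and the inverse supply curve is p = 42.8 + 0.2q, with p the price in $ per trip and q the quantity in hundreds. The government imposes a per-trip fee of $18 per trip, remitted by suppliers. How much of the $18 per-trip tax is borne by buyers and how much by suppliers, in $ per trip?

Inverting to q(p) form: qd = 479 − 4p; qs = 5p − 214.
Before the tax: set 479 − 4p = 5p − 214 → p* = $77, q* = 171.
With the tax collected from suppliers, supply shifts: qs = 5(p − 18) − 214.
Solving gives q = 131 with buyers paying $87 and suppliers receiving $69 (the $18 wedge).
Burden on buyers: $10; on suppliers: $8. (They sum to $18.)

Buyers bear $10 per trip; suppliers bear $8 per trip.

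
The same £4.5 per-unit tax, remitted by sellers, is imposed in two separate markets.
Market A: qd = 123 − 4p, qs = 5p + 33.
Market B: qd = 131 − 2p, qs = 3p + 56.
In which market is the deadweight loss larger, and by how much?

Market A: pre-tax p* = £10, q* = 83; post-tax q = 73; deadweight loss = £22.5.
Market B: pre-tax p* = £15, q* = 101; post-tax q = 95.6; deadweight loss = £12.15.
Difference: £22.5 vs £12.15 → market A is larger by £10.35.

Market A, by £10.35.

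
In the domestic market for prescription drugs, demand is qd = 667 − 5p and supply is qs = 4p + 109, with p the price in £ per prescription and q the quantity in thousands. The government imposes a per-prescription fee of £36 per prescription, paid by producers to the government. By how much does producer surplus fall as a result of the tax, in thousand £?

Before the tax: set 667 − 5p = 4p + 109 → p* = £62, q* = 357.
With the tax collected from producers, supply shifts: qs = 4(p − 36) + 109.
Solving gives q = 277 with consumers paying £78 and producers receiving £42 (the £36 wedge).
ΔPS is the trapezoid between Q = 277 and Q = 357 of height £20: ½ · (357 + 277) · 20 = £6340.

Producer surplus falls by £6340 thousand.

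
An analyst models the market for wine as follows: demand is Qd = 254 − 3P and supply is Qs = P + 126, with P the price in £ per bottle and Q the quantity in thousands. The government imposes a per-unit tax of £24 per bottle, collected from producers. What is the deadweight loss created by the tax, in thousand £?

Deadweight loss = £216 thousand.

Before the tax: set 254 − 3P = P + 126 → P* = £32, Q* = 158.
With the tax collected from producers, supply shifts: Qs = (P − 24) + 126.
New equilibrium: buyers pay £38, producers receive £14, Q = 140. (Wedge: Pb − Ps = 24.)
Quantity falls by |ΔQ| = |158 − 140| = 18.
DWL = ½ · t · |ΔQ| = ½ · 24 · 18 = £216.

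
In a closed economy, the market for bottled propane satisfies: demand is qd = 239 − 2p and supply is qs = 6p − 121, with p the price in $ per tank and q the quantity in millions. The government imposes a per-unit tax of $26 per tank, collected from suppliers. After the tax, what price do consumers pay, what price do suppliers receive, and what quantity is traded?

Before the tax: set 239 − 2p = 6p − 121 → p* = $45, q* = 149.
With the tax collected from suppliers, supply shifts: qs = 6(p − 26) − 121.
Solving gives q = 110 with consumers paying $64.5 and suppliers receiving $38.5 (the $26 wedge).

Consumers pay $64.5; suppliers receive $38.5; quantity = 110.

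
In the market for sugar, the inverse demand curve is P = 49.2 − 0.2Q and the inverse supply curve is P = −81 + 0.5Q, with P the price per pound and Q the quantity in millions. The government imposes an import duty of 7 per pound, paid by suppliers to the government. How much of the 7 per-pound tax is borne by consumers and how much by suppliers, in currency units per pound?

Consumers bear 2 per pound; suppliers bear 5 per pound.

Rewrite in direct form: Qd = 246 − 5P and Qs = 2P + 162.
Without the tax, 246 − 5P = 2P + 162 gives 7P = 84, so P* = 12 and Q* = 186.
With the tax collected from suppliers, supply shifts: Qs = 2(P − 7) + 162.
Solving gives Q = 176 with consumers paying 14 and suppliers receiving 7 (the 7 wedge).
Burden on consumers: 2; on suppliers: 5. (They sum to 7.)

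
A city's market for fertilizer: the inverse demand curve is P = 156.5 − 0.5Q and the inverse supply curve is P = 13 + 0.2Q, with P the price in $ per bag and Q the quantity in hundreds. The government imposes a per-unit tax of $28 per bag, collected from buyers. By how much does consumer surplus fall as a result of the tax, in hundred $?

Consumer surplus falls by $3700 hundred.

Inverting to Q(P) form: Qd = 313 − 2P; Qs = 5P − 65.
Before the tax: set 313 − 2P = 5P − 65 → P* = $54, Q* = 205.
With the tax collected from buyers, demand (in seller-price terms) shifts: Qd = 313 − 2(P + 28).
Solving gives Q = 165 with buyers paying $74 and producers receiving $46 (the $28 wedge).
ΔCS is the trapezoid between Q = 165 and Q = 205 of height $20: ½ · (205 + 165) · 20 = $3700.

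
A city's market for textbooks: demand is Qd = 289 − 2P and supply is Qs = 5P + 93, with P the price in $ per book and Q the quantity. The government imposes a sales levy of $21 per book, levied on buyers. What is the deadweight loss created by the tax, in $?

Deadweight loss = $315.

Before the tax: set 289 − 2P = 5P + 93 → P* = $28, Q* = 233.
With the tax collected from buyers, demand (in seller-price terms) shifts: Qd = 289 − 2(P + 21).
Solving gives Q = 203 with buyers paying $43 and suppliers receiving $22 (the $21 wedge).
Quantity falls by |ΔQ| = |233 − 203| = 30.
DWL = ½ · t · |ΔQ| = ½ · 21 · 30 = $315.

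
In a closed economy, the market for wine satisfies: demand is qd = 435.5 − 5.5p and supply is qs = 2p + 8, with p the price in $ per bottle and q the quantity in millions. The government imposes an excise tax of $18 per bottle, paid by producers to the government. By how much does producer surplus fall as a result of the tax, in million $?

Producer surplus falls by $1436.16 million.

Without the tax, 435.5 − 5.5p = 2p + 8 gives 7.5p = 427.5, so p* = $57 and q* = 122.
With the tax collected from producers, supply shifts: qs = 2(p − 18) + 8.
New equilibrium: buyers pay $61.8, producers receive $43.8, q = 95.6. (Wedge: pb − ps = 18.)
ΔPS is the trapezoid between Q = 95.6 and Q = 122 of height $13.2: ½ · (122 + 95.6) · 13.2 = $1436.16.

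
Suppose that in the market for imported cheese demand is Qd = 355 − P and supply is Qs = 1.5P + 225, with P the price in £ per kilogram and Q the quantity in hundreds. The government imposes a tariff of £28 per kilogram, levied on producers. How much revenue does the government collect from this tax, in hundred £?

Before the tax: set 355 − P = 1.5P + 225 → P* = £52, Q* = 303.
With the tax collected from producers, supply shifts: Qs = 1.5(P − 28) + 225.
Solving gives Q = 286.2 with buyers paying £68.8 and producers receiving £40.8 (the £28 wedge).
Revenue = t · Q = 28 · 286.2 = £8013.6.

Tax revenue = £8013.6 hundred.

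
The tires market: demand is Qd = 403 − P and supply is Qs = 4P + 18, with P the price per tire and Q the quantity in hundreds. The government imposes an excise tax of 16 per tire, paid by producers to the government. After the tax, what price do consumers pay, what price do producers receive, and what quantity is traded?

Consumers pay 89.8; producers receive 73.8; quantity = 313.2.

Without the tax, 403 − P = 4P + 18 gives 5P = 385, so P* = 77 and Q* = 326.
With the tax collected from producers, supply shifts: Qs = 4(P − 16) + 18.
Solving gives Q = 313.2 with consumers paying 89.8 and producers receiving 73.8 (the 16 wedge).
The less price-elastic side of the market bears the larger share of a per-unit tax.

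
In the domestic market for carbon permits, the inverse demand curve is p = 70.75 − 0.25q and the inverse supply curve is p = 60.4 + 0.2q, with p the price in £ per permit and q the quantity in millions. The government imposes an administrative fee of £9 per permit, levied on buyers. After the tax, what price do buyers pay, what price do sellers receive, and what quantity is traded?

Buyers pay £70; sellers receive £61; quantity = 3.

Inverting to q(p) form: qd = 283 − 4p; qs = 5p − 302.
Before the tax: set 283 − 4p = 5p − 302 → p* = £65, q* = 23.
With the tax collected from buyers, demand (in seller-price terms) shifts: qd = 283 − 4(p + 9).
Solving gives q = 3 with buyers paying £70 and sellers receiving £61 (the £9 wedge).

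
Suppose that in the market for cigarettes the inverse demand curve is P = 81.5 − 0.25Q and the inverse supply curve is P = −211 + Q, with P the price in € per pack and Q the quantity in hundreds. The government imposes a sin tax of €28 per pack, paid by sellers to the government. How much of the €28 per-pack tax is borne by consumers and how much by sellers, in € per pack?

Consumers bear €5.6 per pack; sellers bear €22.4 per pack.

Inverting to Q(P) form: Qd = 326 − 4P; Qs = P + 211.
Before the tax: set 326 − 4P = P + 211 → P* = €23, Q* = 234.
With the tax collected from sellers, supply shifts: Qs = (P − 28) + 211.
New equilibrium: consumers pay €28.6, sellers receive €0.6, Q = 211.6. (Wedge: Pb − Ps = 28.)
Burden on consumers: €5.6; on sellers: €22.4. (They sum to €28.)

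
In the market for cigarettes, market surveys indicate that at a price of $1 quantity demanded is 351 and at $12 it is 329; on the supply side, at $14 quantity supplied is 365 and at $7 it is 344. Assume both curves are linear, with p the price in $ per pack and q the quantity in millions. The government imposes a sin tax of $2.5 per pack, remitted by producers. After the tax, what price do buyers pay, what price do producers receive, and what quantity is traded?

Buyers pay $7.5; producers receive $5; quantity = 338.

Demand slope: (329 − 351)/(12 − 1) = -2, so qd = 353 − 2p.
Supply slope: (344 − 365)/(7 − 14) = 3, so qs = 3p + 323.
Without the tax, 353 − 2p = 3p + 323 gives 5p = 30, so p* = $6 and q* = 341.
With the tax collected from producers, supply shifts: qs = 3(p − 2.5) + 323.
New equilibrium: buyers pay $7.5, producers receive $5, q = 338. (Wedge: pb − ps = 2.5.)
The less price-elastic side of the market bears the larger share of a per-unit tax.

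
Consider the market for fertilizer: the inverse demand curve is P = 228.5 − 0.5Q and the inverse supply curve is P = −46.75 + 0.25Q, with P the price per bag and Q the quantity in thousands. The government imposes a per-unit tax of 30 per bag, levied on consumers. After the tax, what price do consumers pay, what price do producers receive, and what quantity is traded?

Rewrite in direct form: Qd = 457 − 2P and Qs = 4P + 187.
Before the tax: set 457 − 2P = 4P + 187 → P* = 45, Q* = 367.
With the tax collected from consumers, demand (in seller-price terms) shifts: Qd = 457 − 2(P + 30).
Solving gives Q = 327 with consumers paying 65 and producers receiving 35 (the 30 wedge).

Consumers pay 65; producers receive 35; quantity = 327.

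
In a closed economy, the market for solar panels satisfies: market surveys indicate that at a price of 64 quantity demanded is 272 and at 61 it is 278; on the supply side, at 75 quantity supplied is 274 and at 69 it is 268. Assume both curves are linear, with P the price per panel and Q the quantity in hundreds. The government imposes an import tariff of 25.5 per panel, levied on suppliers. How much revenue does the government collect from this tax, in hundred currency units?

Tax revenue = 6349.5 hundred.

Demand slope: (278 − 272)/(61 − 64) = -2, so Qd = 400 − 2P.
Supply slope: (268 − 274)/(69 − 75) = 1, so Qs = P + 199.
Without the tax, 400 − 2P = P + 199 gives 3P = 201, so P* = 67 and Q* = 266.
With the tax collected from suppliers, supply shifts: Qs = (P − 25.5) + 199.
Solving gives Q = 249 with consumers paying 75.5 and suppliers receiving 50 (the 25.5 wedge).
Revenue = t · Q = 25.5 · 249 = 6349.5.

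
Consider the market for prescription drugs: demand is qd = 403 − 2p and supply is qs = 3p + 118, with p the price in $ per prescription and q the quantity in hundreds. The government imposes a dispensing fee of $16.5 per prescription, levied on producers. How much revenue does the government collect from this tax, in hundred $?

Tax revenue = $4441.8 hundred.

Without the tax, 403 − 2p = 3p + 118 gives 5p = 285, so p* = $57 and q* = 289.
With the tax collected from producers, supply shifts: qs = 3(p − 16.5) + 118.
New equilibrium: buyers pay $66.9, producers receive $50.4, q = 269.2. (Wedge: pb − ps = 16.5.)
Revenue = t · Q = 16.5 · 269.2 = $4441.8.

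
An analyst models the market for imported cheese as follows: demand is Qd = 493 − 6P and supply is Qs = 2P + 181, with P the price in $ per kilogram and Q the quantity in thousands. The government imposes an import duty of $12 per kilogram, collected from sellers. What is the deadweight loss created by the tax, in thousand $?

Deadweight loss = $108 thousand.

Before the tax: set 493 − 6P = 2P + 181 → P* = $39, Q* = 259.
With the tax collected from sellers, supply shifts: Qs = 2(P − 12) + 181.
New equilibrium: buyers pay $42, sellers receive $30, Q = 241. (Wedge: Pb − Ps = 12.)
Quantity falls by |ΔQ| = |259 − 241| = 18.
DWL = ½ · t · |ΔQ| = ½ · 12 · 18 = $108.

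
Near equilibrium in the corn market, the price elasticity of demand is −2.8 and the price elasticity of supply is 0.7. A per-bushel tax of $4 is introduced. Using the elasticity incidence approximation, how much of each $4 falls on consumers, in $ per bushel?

Incidence ratio: consumers' share ≈ εs / (εs + |εd|) = 0.7 / (0.7 + 2.8) = 0.2.
So consumers bear ≈ 0.2 × $4 = $0.8; suppliers bear $3.2.

Consumers bear ≈ $0.8 per bushel.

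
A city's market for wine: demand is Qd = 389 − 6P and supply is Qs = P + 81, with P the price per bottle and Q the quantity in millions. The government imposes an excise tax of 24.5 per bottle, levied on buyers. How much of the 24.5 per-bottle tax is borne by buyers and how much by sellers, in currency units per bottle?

Buyers bear 3.5 per bottle; sellers bear 21 per bottle.

Without the tax, 389 − 6P = P + 81 gives 7P = 308, so P* = 44 and Q* = 125.
With the tax collected from buyers, demand (in seller-price terms) shifts: Qd = 389 − 6(P + 24.5).
Solving gives Q = 104 with buyers paying 47.5 and sellers receiving 23 (the 24.5 wedge).
Burden on buyers: 3.5; on sellers: 21. (They sum to 24.5.)
The less price-elastic side of the market bears the larger share of a per-unit tax.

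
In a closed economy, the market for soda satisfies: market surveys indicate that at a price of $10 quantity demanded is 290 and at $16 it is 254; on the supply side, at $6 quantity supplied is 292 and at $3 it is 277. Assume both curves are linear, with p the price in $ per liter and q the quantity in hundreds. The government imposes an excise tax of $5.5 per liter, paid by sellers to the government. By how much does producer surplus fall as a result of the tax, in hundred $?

Demand slope: (254 − 290)/(16 − 10) = -6, so qd = 350 − 6p.
Supply slope: (277 − 292)/(3 − 6) = 5, so qs = 5p + 262.
Before the tax: set 350 − 6p = 5p + 262 → p* = $8, q* = 302.
With the tax collected from sellers, supply shifts: qs = 5(p − 5.5) + 262.
New equilibrium: consumers pay $10.5, sellers receive $5, q = 287. (Wedge: pb − ps = 5.5.)
ΔPS is the trapezoid between Q = 287 and Q = 302 of height $3: ½ · (302 + 287) · 3 = $883.5.

Producer surplus falls by $883.5 hundred.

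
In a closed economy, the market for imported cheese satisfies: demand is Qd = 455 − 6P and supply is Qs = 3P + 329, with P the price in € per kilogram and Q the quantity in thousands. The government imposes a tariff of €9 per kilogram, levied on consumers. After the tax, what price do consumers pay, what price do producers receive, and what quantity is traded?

Without the tax, 455 − 6P = 3P + 329 gives 9P = 126, so P* = €14 and Q* = 371.
With the tax collected from consumers, demand (in seller-price terms) shifts: Qd = 455 − 6(P + 9).
New equilibrium: consumers pay €17, producers receive €8, Q = 353. (Wedge: Pb − Ps = 9.)
The less price-elastic side of the market bears the larger share of a per-unit tax.

Consumers pay €17; producers receive €8; quantity = 353.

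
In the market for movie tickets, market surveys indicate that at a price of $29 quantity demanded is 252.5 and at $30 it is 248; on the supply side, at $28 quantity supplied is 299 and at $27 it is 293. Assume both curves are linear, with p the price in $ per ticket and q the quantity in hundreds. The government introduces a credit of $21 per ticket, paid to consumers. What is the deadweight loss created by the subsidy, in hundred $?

Demand slope: (248 − 252.5)/(30 − 29) = -4.5, so qd = 383 − 4.5p.
Supply slope: (293 − 299)/(27 − 28) = 6, so qs = 6p + 131.
Before the subsidy: set 383 − 4.5p = 6p + 131 → p* = $24, q* = 275.
With a per-unit subsidy paid to consumers, each effectively pays p − 21, so demand becomes qd = 383 − 4.5(p − 21).
Solving gives q = 329 with consumers paying $12 and producers receiving $33 (the $21 wedge).
Quantity rises by |ΔQ| = |275 − 329| = 54.
DWL = ½ · t · |ΔQ| = ½ · 21 · 54 = $567.

Deadweight loss = $567 hundred.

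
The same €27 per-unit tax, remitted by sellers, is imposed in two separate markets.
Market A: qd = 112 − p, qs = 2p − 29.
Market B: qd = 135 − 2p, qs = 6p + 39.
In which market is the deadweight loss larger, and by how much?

Market A: pre-tax p* = €47, q* = 65; post-tax q = 47; deadweight loss = €243.
Market B: pre-tax p* = €12, q* = 111; post-tax q = 70.5; deadweight loss = €546.75.
Difference: €243 vs €546.75 → market B is larger by €303.75.

Market B, by €303.75.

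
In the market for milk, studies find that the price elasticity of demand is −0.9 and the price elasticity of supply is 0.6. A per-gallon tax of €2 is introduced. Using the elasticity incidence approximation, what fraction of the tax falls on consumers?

Incidence ratio: consumers' share ≈ εs / (εs + |εd|) = 0.6 / (0.6 + 0.9) = 0.4.
Supply is the less elastic side, so consumers bear the smaller share.

Consumers' share ≈ 0.4.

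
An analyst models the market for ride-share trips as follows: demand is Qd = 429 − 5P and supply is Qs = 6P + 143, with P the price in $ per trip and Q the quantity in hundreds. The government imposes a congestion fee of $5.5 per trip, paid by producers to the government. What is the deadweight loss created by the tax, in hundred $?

Before the tax: set 429 − 5P = 6P + 143 → P* = $26, Q* = 299.
With the tax collected from producers, supply shifts: Qs = 6(P − 5.5) + 143.
New equilibrium: buyers pay $29, producers receive $23.5, Q = 284. (Wedge: Pb − Ps = 5.5.)
Quantity falls by |ΔQ| = |299 − 284| = 15.
DWL = ½ · t · |ΔQ| = ½ · 5.5 · 15 = $41.25.

Deadweight loss = $41.25 hundred.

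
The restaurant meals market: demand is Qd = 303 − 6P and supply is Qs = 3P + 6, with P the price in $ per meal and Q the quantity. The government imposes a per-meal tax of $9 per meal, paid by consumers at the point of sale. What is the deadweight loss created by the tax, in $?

Deadweight loss = $81.

Without the tax, 303 − 6P = 3P + 6 gives 9P = 297, so P* = $33 and Q* = 105.
With the tax collected from consumers, demand (in seller-price terms) shifts: Qd = 303 − 6(P + 9).
Solving gives Q = 87 with consumers paying $36 and suppliers receiving $27 (the $9 wedge).
Quantity falls by |ΔQ| = |105 − 87| = 18.
DWL = ½ · t · |ΔQ| = ½ · 9 · 18 = $81.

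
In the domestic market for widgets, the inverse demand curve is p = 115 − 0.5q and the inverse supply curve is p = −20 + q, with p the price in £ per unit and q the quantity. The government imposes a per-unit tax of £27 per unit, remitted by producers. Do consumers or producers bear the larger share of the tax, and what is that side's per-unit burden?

Rewrite in direct form: qd = 230 − 2p and qs = p + 20.
Before the tax: set 230 − 2p = p + 20 → p* = £70, q* = 90.
With the tax collected from producers, supply shifts: qs = (p − 27) + 20.
Solving gives q = 72 with consumers paying £79 and producers receiving £52 (the £27 wedge).
Per-unit burden: consumers £9, producers £18.
Producers take the larger share because supply is less price-elastic here (demand slope 2 vs supply slope 1).
The less price-elastic side of the market bears the larger share of a per-unit tax.

Producers bear the larger share: £18 per unit.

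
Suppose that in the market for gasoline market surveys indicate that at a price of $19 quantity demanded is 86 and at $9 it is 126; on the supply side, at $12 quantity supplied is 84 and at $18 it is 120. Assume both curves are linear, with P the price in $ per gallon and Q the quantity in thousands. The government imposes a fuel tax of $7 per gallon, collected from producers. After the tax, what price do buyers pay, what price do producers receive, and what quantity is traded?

Demand slope: (126 − 86)/(9 − 19) = -4, so Qd = 162 − 4P.
Supply slope: (120 − 84)/(18 − 12) = 6, so Qs = 6P + 12.
Without the tax, 162 − 4P = 6P + 12 gives 10P = 150, so P* = $15 and Q* = 102.
With the tax collected from producers, supply shifts: Qs = 6(P − 7) + 12.
Solving gives Q = 85.2 with buyers paying $19.2 and producers receiving $12.2 (the $7 wedge).
The less price-elastic side of the market bears the larger share of a per-unit tax.

Buyers pay $19.2; producers receive $12.2; quantity = 85.2.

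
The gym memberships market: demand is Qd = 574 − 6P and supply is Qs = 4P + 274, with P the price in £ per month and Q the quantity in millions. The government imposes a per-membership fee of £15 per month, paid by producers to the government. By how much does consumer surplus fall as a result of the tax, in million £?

Consumer surplus falls by £2256 million.

Without the tax, 574 − 6P = 4P + 274 gives 10P = 300, so P* = £30 and Q* = 394.
With the tax collected from producers, supply shifts: Qs = 4(P − 15) + 274.
New equilibrium: buyers pay £36, producers receive £21, Q = 358. (Wedge: Pb − Ps = 15.)
ΔCS is the trapezoid between Q = 358 and Q = 394 of height £6: ½ · (394 + 358) · 6 = £2256.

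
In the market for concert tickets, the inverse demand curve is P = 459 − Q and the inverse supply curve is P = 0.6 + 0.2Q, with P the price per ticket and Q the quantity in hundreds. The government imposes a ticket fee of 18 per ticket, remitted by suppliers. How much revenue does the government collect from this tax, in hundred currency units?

Rewrite in direct form: Qd = 459 − P and Qs = 5P − 3.
Without the tax, 459 − P = 5P − 3 gives 6P = 462, so P* = 77 and Q* = 382.
With the tax collected from suppliers, supply shifts: Qs = 5(P − 18) − 3.
Solving gives Q = 367 with consumers paying 92 and suppliers receiving 74 (the 18 wedge).
Revenue = t · Q = 18 · 367 = 6606.

Tax revenue = 6606 hundred.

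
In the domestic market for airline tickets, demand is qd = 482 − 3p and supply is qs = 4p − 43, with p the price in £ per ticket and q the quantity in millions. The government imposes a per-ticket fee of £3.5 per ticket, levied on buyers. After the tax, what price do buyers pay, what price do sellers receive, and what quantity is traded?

Without the tax, 482 − 3p = 4p − 43 gives 7p = 525, so p* = £75 and q* = 257.
With the tax collected from buyers, demand (in seller-price terms) shifts: qd = 482 − 3(p + 3.5).
Solving gives q = 251 with buyers paying £77 and sellers receiving £73.5 (the £3.5 wedge).
The less price-elastic side of the market bears the larger share of a per-unit tax.

Buyers pay £77; sellers receive £73.5; quantity = 251.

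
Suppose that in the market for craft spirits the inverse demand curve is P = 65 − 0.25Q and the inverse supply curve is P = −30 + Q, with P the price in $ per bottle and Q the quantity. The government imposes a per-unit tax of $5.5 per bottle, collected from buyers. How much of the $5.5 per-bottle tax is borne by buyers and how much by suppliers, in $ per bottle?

Buyers bear $1.1 per bottle; suppliers bear $4.4 per bottle.

Inverting to Q(P) form: Qd = 260 − 4P; Qs = P + 30.
Before the tax: set 260 − 4P = P + 30 → P* = $46, Q* = 76.
With the tax collected from buyers, demand (in seller-price terms) shifts: Qd = 260 − 4(P + 5.5).
New equilibrium: buyers pay $47.1, suppliers receive $41.6, Q = 71.6. (Wedge: Pb − Ps = 5.5.)
Burden on buyers: $1.1; on suppliers: $4.4. (They sum to $5.5.)
The less price-elastic side of the market bears the larger share of a per-unit tax.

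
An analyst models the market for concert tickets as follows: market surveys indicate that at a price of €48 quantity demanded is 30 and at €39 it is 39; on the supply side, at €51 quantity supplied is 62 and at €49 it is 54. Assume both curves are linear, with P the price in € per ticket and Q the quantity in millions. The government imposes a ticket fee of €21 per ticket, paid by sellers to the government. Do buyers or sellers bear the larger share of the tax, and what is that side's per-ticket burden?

Buyers bear the larger share: €16.8 per ticket.

Demand slope: (39 − 30)/(39 − 48) = -1, so Qd = 78 − P.
Supply slope: (54 − 62)/(49 − 51) = 4, so Qs = 4P − 142.
Without the tax, 78 − P = 4P − 142 gives 5P = 220, so P* = €44 and Q* = 34.
With the tax collected from sellers, supply shifts: Qs = 4(P − 21) − 142.
New equilibrium: buyers pay €60.8, sellers receive €39.8, Q = 17.2. (Wedge: Pb − Ps = 21.)
Per-ticket burden: buyers €16.8, sellers €4.2.
Buyers take the larger share because demand is less price-elastic here (demand slope 1 vs supply slope 4).
The less price-elastic side of the market bears the larger share of a per-unit tax.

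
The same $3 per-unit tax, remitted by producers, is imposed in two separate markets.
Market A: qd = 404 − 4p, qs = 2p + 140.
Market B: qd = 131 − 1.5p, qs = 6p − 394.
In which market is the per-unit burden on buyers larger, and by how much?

Market B, by $1.4.

Market A: pre-tax p* = $44, q* = 228; post-tax q = 224; per-unit burden on buyers = $1.
Market B: pre-tax p* = $70, q* = 26; post-tax q = 22.4; per-unit burden on buyers = $2.4.
Difference: $1 vs $2.4 → market B is larger by $1.4.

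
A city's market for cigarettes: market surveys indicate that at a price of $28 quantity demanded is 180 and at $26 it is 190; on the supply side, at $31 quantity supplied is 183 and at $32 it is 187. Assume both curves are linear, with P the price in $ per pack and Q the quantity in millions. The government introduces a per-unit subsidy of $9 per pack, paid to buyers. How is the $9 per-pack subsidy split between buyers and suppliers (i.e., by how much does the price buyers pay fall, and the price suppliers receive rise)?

Demand slope: (190 − 180)/(26 − 28) = -5, so Qd = 320 − 5P.
Supply slope: (187 − 183)/(32 − 31) = 4, so Qs = 4P + 59.
Before the subsidy: set 320 − 5P = 4P + 59 → P* = $29, Q* = 175.
With a per-unit subsidy paid to buyers, each effectively pays P − 9, so demand becomes Qd = 320 − 5(P − 9).
New equilibrium: buyers pay $25, suppliers receive $34, Q = 195. (Wedge: Pb − Ps = −9.)
Gain to buyers: $4; to suppliers: $5. (They sum to $9.)

Buyers gain $4 per pack; suppliers gain $5 per pack.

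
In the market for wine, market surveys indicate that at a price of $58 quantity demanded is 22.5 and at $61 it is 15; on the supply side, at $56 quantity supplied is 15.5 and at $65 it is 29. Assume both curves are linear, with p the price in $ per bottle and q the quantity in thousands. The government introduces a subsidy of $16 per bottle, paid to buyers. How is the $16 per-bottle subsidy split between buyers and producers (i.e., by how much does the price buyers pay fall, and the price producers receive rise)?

Buyers gain $6 per bottle; producers gain $10 per bottle.

Demand slope: (15 − 22.5)/(61 − 58) = -2.5, so qd = 167.5 − 2.5p.
Supply slope: (29 − 15.5)/(65 − 56) = 1.5, so qs = 1.5p − 68.5.
Before the subsidy: set 167.5 − 2.5p = 1.5p − 68.5 → p* = $59, q* = 20.
With a per-unit subsidy paid to buyers, each effectively pays p − 16, so demand becomes qd = 167.5 − 2.5(p − 16).
Solving gives q = 35 with buyers paying $53 and producers receiving $69 (the $16 wedge).
Gain to buyers: $6; to producers: $10. (They sum to $16.)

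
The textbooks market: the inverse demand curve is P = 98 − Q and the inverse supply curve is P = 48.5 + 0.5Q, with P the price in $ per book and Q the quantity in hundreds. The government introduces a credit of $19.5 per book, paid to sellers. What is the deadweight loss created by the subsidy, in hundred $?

Deadweight loss = $126.75 hundred.

Inverting to Q(P) form: Qd = 98 − P; Qs = 2P − 97.
Without the subsidy, 98 − P = 2P − 97 gives 3P = 195, so P* = $65 and Q* = 33.
With a per-unit subsidy paid to sellers, each receives P + 19.5 per unit sold, so supply becomes Qs = 2(P + 19.5) − 97.
New equilibrium: consumers pay $52, sellers receive $71.5, Q = 46. (Wedge: Pb − Ps = −19.5.)
Quantity rises by |ΔQ| = |33 − 46| = 13.
DWL = ½ · t · |ΔQ| = ½ · 19.5 · 13 = $126.75.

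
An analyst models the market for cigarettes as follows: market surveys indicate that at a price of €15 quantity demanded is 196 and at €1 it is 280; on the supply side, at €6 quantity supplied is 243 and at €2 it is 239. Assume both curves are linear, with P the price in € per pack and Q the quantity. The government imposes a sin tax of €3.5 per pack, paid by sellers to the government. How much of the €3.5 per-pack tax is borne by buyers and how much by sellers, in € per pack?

Buyers bear €0.5 per pack; sellers bear €3 per pack.

Demand slope: (280 − 196)/(1 − 15) = -6, so Qd = 286 − 6P.
Supply slope: (239 − 243)/(2 − 6) = 1, so Qs = P + 237.
Without the tax, 286 − 6P = P + 237 gives 7P = 49, so P* = €7 and Q* = 244.
With the tax collected from sellers, supply shifts: Qs = (P − 3.5) + 237.
Solving gives Q = 241 with buyers paying €7.5 and sellers receiving €4 (the €3.5 wedge).
Burden on buyers: €0.5; on sellers: €3. (They sum to €3.5.)
The less price-elastic side of the market bears the larger share of a per-unit tax.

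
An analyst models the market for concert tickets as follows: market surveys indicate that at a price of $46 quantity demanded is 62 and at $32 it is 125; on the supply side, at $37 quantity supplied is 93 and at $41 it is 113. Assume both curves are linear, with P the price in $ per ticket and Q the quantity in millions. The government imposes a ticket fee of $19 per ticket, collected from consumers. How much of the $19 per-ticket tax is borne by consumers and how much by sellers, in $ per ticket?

Demand slope: (125 − 62)/(32 − 46) = -4.5, so Qd = 269 − 4.5P.
Supply slope: (113 − 93)/(41 − 37) = 5, so Qs = 5P − 92.
Before the tax: set 269 − 4.5P = 5P − 92 → P* = $38, Q* = 98.
With the tax collected from consumers, demand (in seller-price terms) shifts: Qd = 269 − 4.5(P + 19).
Solving gives Q = 53 with consumers paying $48 and sellers receiving $29 (the $19 wedge).
Burden on consumers: $10; on sellers: $9. (They sum to $19.)

Consumers bear $10 per ticket; sellers bear $9 per ticket.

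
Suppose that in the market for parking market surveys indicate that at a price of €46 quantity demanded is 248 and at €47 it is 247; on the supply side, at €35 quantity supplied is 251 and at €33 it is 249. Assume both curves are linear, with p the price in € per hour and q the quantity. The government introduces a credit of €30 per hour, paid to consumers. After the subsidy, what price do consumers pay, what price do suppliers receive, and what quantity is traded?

Consumers pay €24; suppliers receive €54; quantity = 270.

Demand slope: (247 − 248)/(47 − 46) = -1, so qd = 294 − p.
Supply slope: (249 − 251)/(33 − 35) = 1, so qs = p + 216.
Before the subsidy: set 294 − p = p + 216 → p* = €39, q* = 255.
With a per-unit subsidy paid to consumers, each effectively pays p − 30, so demand becomes qd = 294 − (p − 30).
New equilibrium: consumers pay €24, suppliers receive €54, q = 270. (Wedge: pb − ps = −30.)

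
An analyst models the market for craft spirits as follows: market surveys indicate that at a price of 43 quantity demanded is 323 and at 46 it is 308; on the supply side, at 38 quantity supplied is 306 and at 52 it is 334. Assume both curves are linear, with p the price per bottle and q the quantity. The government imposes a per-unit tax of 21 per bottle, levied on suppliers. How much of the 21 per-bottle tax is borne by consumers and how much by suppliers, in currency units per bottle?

Demand slope: (308 − 323)/(46 − 43) = -5, so qd = 538 − 5p.
Supply slope: (334 − 306)/(52 − 38) = 2, so qs = 2p + 230.
Without the tax, 538 − 5p = 2p + 230 gives 7p = 308, so p* = 44 and q* = 318.
With the tax collected from suppliers, supply shifts: qs = 2(p − 21) + 230.
Solving gives q = 288 with consumers paying 50 and suppliers receiving 29 (the 21 wedge).
Burden on consumers: 6; on suppliers: 15. (They sum to 21.)
The less price-elastic side of the market bears the larger share of a per-unit tax.

Consumers bear 6 per bottle; suppliers bear 15 per bottle.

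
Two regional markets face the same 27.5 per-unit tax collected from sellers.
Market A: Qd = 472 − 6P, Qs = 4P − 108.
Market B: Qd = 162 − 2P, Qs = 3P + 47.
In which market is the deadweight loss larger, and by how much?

Market A: pre-tax P* = 58, Q* = 124; post-tax Q = 58; deadweight loss = 907.5.
Market B: pre-tax P* = 23, Q* = 116; post-tax Q = 83; deadweight loss = 453.75.
Difference: 907.5 vs 453.75 → market A is larger by 453.75.

Market A, by 453.75.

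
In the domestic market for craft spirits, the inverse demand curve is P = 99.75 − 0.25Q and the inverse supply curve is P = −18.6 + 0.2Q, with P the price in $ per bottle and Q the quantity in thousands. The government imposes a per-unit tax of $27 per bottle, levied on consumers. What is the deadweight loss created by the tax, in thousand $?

Inverting to Q(P) form: Qd = 399 − 4P; Qs = 5P + 93.
Before the tax: set 399 − 4P = 5P + 93 → P* = $34, Q* = 263.
With the tax collected from consumers, demand (in seller-price terms) shifts: Qd = 399 − 4(P + 27).
Solving gives Q = 203 with consumers paying $49 and producers receiving $22 (the $27 wedge).
Quantity falls by |ΔQ| = |263 − 203| = 60.
DWL = ½ · t · |ΔQ| = ½ · 27 · 60 = $810.

Deadweight loss = $810 thousand.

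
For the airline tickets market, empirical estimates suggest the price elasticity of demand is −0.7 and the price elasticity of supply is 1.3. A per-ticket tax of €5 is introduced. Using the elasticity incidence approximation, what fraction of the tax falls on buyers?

Incidence ratio: buyers' share ≈ εs / (εs + |εd|) = 1.3 / (1.3 + 0.7) = 0.65.
Supply is the more elastic side, so buyers bear the larger share.

Buyers' share ≈ 0.65.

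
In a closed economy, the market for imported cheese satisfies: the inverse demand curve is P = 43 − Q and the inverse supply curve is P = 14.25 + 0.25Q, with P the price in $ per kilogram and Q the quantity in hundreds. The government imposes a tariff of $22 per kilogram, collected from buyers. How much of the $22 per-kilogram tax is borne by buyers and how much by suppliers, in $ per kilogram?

Buyers bear $17.6 per kilogram; suppliers bear $4.4 per kilogram.

Inverting to Q(P) form: Qd = 43 − P; Qs = 4P − 57.
Before the tax: set 43 − P = 4P − 57 → P* = $20, Q* = 23.
With the tax collected from buyers, demand (in seller-price terms) shifts: Qd = 43 − (P + 22).
Solving gives Q = 5.4 with buyers paying $37.6 and suppliers receiving $15.6 (the $22 wedge).
Burden on buyers: $17.6; on suppliers: $4.4. (They sum to $22.)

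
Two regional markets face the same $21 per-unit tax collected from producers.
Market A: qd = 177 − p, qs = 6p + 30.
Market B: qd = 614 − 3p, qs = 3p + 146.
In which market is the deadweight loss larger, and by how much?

Market B, by $141.75.

Market A: pre-tax p* = $21, q* = 156; post-tax q = 138; deadweight loss = $189.
Market B: pre-tax p* = $78, q* = 380; post-tax q = 348.5; deadweight loss = $330.75.
Difference: $189 vs $330.75 → market B is larger by $141.75.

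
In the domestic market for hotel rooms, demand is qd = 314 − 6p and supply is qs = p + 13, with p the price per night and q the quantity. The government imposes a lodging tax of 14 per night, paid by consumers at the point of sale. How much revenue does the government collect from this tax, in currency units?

Tax revenue = 616.

Before the tax: set 314 − 6p = p + 13 → p* = 43, q* = 56.
With the tax collected from consumers, demand (in seller-price terms) shifts: qd = 314 − 6(p + 14).
Solving gives q = 44 with consumers paying 45 and sellers receiving 31 (the 14 wedge).
Revenue = t · Q = 14 · 44 = 616.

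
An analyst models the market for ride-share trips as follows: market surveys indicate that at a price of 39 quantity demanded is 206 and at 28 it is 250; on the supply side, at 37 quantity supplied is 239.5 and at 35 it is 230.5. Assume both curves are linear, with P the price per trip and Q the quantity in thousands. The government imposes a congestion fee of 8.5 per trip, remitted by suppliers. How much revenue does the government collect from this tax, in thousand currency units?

Tax revenue = 1768 thousand.

Demand slope: (250 − 206)/(28 − 39) = -4, so Qd = 362 − 4P.
Supply slope: (230.5 − 239.5)/(35 − 37) = 4.5, so Qs = 4.5P + 73.
Before the tax: set 362 − 4P = 4.5P + 73 → P* = 34, Q* = 226.
With the tax collected from suppliers, supply shifts: Qs = 4.5(P − 8.5) + 73.
New equilibrium: buyers pay 38.5, suppliers receive 30, Q = 208. (Wedge: Pb − Ps = 8.5.)
Revenue = t · Q = 8.5 · 208 = 1768.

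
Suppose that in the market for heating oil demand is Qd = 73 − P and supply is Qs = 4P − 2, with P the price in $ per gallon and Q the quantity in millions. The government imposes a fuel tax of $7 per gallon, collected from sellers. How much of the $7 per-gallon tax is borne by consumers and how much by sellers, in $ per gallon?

Without the tax, 73 − P = 4P − 2 gives 5P = 75, so P* = $15 and Q* = 58.
With the tax collected from sellers, supply shifts: Qs = 4(P − 7) − 2.
New equilibrium: consumers pay $20.6, sellers receive $13.6, Q = 52.4. (Wedge: Pb − Ps = 7.)
Burden on consumers: $5.6; on sellers: $1.4. (They sum to $7.)
The less price-elastic side of the market bears the larger share of a per-unit tax.

Consumers bear $5.6 per gallon; sellers bear $1.4 per gallon.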